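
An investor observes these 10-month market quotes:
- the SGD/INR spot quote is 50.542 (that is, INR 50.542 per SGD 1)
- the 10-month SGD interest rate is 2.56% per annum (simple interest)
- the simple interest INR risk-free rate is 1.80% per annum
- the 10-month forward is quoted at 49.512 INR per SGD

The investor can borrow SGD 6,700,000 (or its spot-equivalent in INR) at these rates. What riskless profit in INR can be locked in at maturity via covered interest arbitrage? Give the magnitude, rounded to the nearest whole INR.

INR 4,903,556

T = 10/12 years.
Invest the SGD and cover forward: 6,700,000 × 1.02133333333 × 49.512 = INR 338,807,315.20.
Convert at spot and invest in INR: 6,700,000 × 50.542 × 1.015000 = INR 343,710,871.00.
The quoted forward undervalues SGD, so borrow SGD, convert to INR at spot, deposit the INR at 1.80%, and buy SGD forward at 49.512 to cover the loan.
Arbitrage profit = |338,807,315.20 − 343,710,871.00| = INR 4,903,556.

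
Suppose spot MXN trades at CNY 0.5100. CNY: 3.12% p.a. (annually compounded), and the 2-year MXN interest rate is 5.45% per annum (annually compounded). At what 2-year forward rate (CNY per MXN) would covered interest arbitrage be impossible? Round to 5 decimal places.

0.48771

T = 2 years.
CNY growth factor: (1 + 0.0312)^2 = 1.0633734.
Growth of 1 MXN over T: (1 + 0.0545)^2 = 1.1119702.
CIP: F = S · (grow CNY)/(grow MXN) = 0.51 × 1.0633734/1.1119702 = 0.4877113 CNY per MXN.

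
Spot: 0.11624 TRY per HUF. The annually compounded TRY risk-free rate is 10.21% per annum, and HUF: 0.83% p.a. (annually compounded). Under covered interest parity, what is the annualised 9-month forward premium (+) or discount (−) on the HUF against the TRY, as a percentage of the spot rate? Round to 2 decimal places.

T = 9/12 years.
CIP forward (TRY per HUF) = 0.11624 × 1.075637/1.0062186 = 0.12425933.
Annualised premium = (F − S)/S × (1/T) = (0.12425933 − 0.11624)/0.11624 ÷ (9/12) = 9.20%.

+9.20%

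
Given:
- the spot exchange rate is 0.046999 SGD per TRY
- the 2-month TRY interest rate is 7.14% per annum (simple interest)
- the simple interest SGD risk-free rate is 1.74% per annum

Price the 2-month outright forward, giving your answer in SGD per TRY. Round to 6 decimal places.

T = 2/12 years.
SGD growth factor: 1 + 0.0174×2/12 = 1.002900.
TRY accumulates by 1 + 0.0714×2/12 = 1.011900.
CIP: F = S · (grow SGD)/(grow TRY) = 0.046999 × 1.002900/1.011900 = 0.04658098 SGD per TRY.

0.046581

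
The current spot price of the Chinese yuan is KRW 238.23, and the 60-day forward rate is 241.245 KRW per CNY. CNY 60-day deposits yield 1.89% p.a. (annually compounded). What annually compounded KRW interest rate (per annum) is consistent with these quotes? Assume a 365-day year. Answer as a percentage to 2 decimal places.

T = 60/365 years.
F/S = 241.245/238.23 = 1.0126558 = (growth of KRW) / (growth of CNY).
CNY growth factor: (1 + 0.0189)^(60/365) = 1.0030826.
Hence g_KRW = 1.0157774.
r = 1.0157774^(365/60) − 1 = 0.099912 → 9.99%.

9.99%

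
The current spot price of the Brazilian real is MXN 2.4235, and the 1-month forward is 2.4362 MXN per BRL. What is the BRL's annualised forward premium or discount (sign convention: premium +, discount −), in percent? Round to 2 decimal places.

T = 1/12 years.
Period premium: (2.4362 − 2.4235)/2.4235 = 0.0052404.
Per annum: 0.0052404 / (1/12) = 0.062885 = 6.29%.

+6.29%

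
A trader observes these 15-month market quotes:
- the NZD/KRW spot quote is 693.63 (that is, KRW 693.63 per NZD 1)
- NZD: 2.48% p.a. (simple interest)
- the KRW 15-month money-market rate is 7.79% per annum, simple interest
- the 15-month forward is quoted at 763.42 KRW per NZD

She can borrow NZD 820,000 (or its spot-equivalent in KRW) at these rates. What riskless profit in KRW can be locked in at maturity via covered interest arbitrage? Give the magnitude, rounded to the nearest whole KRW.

KRW 21,249,315

T = 15/12 years.
Keep in NZD, deliver into the forward: 820,000·1.031000·763.42 = KRW 645,410,536.40.
Swap to KRW now, deposit: 820,000·693.63·1.097375 = KRW 624,161,221.43.
The quoted forward overvalues NZD, so borrow KRW, buy NZD at spot, deposit the NZD at 2.48%, and sell the proceeds forward at 763.42.
The gap between the two covered legs is KRW 21,249,315.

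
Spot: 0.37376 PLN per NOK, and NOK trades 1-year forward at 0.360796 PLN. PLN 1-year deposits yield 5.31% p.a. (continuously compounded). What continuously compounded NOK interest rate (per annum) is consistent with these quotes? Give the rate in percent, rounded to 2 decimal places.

8.84%

T = 1 year.
F/S = 0.360796/0.37376 = 0.9653146 = (growth of PLN) / (growth of NOK).
PLN growth factor: e^(0.0531×1) = 1.0545351.
So the NOK growth factor = 1.0924263.
r = ln(1.0924263)/1 = 0.088401 → 8.84%.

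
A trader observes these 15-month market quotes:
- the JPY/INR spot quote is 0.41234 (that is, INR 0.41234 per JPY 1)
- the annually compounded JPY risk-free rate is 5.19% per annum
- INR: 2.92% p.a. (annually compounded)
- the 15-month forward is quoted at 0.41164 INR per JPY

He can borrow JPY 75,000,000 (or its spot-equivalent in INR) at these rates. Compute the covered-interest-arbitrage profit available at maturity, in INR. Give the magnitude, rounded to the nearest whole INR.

T = 15/12 years.
Route A — deposit JPY, sell forward: 75,000,000 × 1.0652905363 × 0.41164 = INR 32,888,714.73.
Route B — convert at spot, deposit INR: 75,000,000 × 0.41234 × 1.0366322647 = INR 32,058,371.10.
The quoted forward overvalues JPY, so borrow INR, buy JPY at spot, deposit the JPY at 5.19%, and sell the proceeds forward at 0.41164.
Arbitrage profit = |32,888,714.73 − 32,058,371.10| = INR 830,344.

INR 830,344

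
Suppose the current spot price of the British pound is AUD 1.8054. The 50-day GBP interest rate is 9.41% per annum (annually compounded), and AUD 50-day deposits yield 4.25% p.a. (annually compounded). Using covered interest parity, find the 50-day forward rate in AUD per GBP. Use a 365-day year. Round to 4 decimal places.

T = 50/365 years.
Growth of 1 AUD over T: (1 + 0.0425)^(50/365) = 1.0057179.
Growth of 1 GBP over T: (1 + 0.0941)^(50/365) = 1.0123957.
So F = 1.8054 × 1.0057179 / 1.0123957 = 1.793492 (AUD/GBP).

1.7935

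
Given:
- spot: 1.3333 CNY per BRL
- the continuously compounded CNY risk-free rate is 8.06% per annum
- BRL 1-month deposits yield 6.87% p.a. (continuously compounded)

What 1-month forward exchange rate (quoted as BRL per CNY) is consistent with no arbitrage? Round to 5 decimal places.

0.74928

T = 1/12 years.
Growth of 1 CNY over T: e^(0.0806×1/12) = 1.0067393.
BRL accumulates by e^(0.0687×1/12) = 1.0057414.
Forward (CNY per BRL) = 1.3333 × 1.0067393 / 1.0057414 = 1.334623.
Quoted the other way: 1/1.334623 = 0.74928 BRL per CNY.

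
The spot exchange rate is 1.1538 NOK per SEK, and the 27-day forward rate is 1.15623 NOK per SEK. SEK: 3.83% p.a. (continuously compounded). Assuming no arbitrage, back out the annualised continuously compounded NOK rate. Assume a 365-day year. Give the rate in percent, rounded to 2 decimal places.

T = 27/365 years.
F/S = 1.15623/1.1538 = 1.0021061 = (growth of NOK) / (growth of SEK).
SEK growth factor: e^(0.0383×27/365) = 1.0028372.
Hence g_NOK = 1.0049493.
Take logs: ln 1.0049493 / (27/365) = 0.066742, so 6.67%.

6.67%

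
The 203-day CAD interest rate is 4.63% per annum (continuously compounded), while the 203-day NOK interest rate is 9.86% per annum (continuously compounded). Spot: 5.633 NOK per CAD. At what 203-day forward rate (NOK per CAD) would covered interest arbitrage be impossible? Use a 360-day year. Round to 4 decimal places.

T = 203/360 years.
Growth of 1 NOK over T: e^(0.0986×203/360) = 1.0571741.
CAD growth factor: e^(0.0463×203/360) = 1.0264519.
So F = 5.633 × 1.0571741 / 1.0264519 = 5.801598 (NOK/CAD).

5.8016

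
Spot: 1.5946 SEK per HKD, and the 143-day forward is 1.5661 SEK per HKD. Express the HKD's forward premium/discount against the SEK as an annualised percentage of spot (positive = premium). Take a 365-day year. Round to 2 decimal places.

-4.56%

T = 143/365 years.
HKD trades forward at -1.78728% vs spot over the period.
Annualise by dividing by T: -0.0178728 / (143/365) = -0.045619 → -4.56%.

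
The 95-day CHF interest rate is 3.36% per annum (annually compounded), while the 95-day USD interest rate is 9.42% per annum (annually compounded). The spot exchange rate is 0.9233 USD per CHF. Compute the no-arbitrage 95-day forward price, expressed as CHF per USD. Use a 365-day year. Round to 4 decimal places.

T = 95/365 years.
USD growth factor: (1 + 0.0942)^(95/365) = 1.0237074.
CHF growth factor: (1 + 0.0336)^(95/365) = 1.0086386.
CIP: F = S · (grow USD)/(grow CHF) = 0.9233 × 1.0237074/1.0086386 = 0.9370939 USD per CHF.
Quoted the other way: 1/0.9370939 = 1.0671 CHF per USD.

1.0671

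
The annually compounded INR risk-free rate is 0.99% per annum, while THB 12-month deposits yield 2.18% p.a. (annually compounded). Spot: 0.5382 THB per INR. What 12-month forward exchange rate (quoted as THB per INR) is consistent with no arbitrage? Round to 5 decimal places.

T = 1 year.
Growth of 1 THB over T: (1 + 0.0218)^1 = 1.021800.
Growth of 1 INR over T: (1 + 0.0099)^1 = 1.009900.
CIP: F = S · (grow THB)/(grow INR) = 0.5382 × 1.021800/1.009900 = 0.5445418 THB per INR.

0.54454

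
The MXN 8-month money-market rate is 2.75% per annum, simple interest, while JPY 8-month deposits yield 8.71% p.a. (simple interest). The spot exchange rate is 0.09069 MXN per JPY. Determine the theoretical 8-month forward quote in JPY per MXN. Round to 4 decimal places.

T = 8/12 years.
MXN growth factor: 1 + 0.0275×8/12 = 1.01833333.
JPY growth factor: 1 + 0.0871×8/12 = 1.05806667.
CIP: F = S · (grow MXN)/(grow JPY) = 0.09069 × 1.01833333/1.05806667 = 0.087284339 MXN per JPY.
Quoted the other way: 1/0.087284339 = 11.4568 JPY per MXN.

11.4568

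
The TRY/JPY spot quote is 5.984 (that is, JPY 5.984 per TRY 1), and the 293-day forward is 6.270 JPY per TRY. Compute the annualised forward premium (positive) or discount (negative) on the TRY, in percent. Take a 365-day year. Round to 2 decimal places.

T = 293/365 years.
Period premium: (6.270 − 5.984)/5.984 = 0.0477941.
×(1/T) gives 5.95% p.a.

+5.95%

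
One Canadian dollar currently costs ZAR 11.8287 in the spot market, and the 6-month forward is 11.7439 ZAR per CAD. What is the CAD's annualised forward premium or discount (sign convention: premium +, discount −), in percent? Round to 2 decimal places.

T = 6/12 years.
(F − S)/S = (11.7439 − 11.8287)/11.8287 = -0.0071690.
Per annum: -0.0071690 / (6/12) = -0.014338 = -1.43%.

-1.43%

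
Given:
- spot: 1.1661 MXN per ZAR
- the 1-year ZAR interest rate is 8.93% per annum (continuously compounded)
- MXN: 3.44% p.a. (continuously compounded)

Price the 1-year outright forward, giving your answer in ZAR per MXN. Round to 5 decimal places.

T = 1 year.
MXN accumulates by e^(0.0344×1) = 1.0349985.
Growth of 1 ZAR over T: e^(0.0893×1) = 1.0934086.
CIP: F = S · (grow MXN)/(grow ZAR) = 1.1661 × 1.0349985/1.0934086 = 1.103807 MXN per ZAR.
Invert for ZAR per MXN: 1 / 1.103807 = 0.90596.

0.90596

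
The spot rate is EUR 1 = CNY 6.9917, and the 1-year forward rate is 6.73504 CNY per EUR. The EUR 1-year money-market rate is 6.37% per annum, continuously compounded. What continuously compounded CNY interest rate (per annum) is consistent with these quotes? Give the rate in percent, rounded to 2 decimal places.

T = 1 year.
By CIP, F/S equals the CNY-to-EUR growth ratio: 6.73504/6.9917 = 0.9632908.
The EUR side grows by e^(0.0637×1) = 1.0657726.
So the CNY growth factor = 1.0266489.
r = ln(1.0266489)/1 = 0.026300 → 2.63%.

2.63%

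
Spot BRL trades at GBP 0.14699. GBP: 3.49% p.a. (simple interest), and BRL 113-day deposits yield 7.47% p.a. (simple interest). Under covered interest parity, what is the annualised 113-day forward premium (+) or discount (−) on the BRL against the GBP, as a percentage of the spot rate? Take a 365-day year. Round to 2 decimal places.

T = 113/365 years.
CIP forward (GBP per BRL) = 0.14699 × 1.0108047/1.0231263 = 0.14521979.
Annualised premium = (F − S)/S × (1/T) = (0.14521979 − 0.14699)/0.14699 ÷ (113/365) = -3.89%.

-3.89%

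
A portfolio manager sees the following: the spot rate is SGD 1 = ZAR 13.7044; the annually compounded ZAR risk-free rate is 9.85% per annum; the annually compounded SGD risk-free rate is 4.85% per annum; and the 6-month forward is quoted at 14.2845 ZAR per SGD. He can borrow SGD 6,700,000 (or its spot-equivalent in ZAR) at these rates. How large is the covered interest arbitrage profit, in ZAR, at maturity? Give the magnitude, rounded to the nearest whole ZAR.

ZAR 1,764,145

T = 6/12 years.
Invest the SGD and cover forward: 6,700,000 × 1.02396289 × 14.2845 = ZAR 97,999,545.94.
Convert at spot and invest in ZAR: 6,700,000 × 13.7044 × 1.0480935073 = ZAR 96,235,400.83.
The quoted forward overvalues SGD, so borrow ZAR, buy SGD at spot, deposit the SGD at 4.85%, and sell the proceeds forward at 14.2845.
Arbitrage profit = |97,999,545.94 − 96,235,400.83| = ZAR 1,764,145.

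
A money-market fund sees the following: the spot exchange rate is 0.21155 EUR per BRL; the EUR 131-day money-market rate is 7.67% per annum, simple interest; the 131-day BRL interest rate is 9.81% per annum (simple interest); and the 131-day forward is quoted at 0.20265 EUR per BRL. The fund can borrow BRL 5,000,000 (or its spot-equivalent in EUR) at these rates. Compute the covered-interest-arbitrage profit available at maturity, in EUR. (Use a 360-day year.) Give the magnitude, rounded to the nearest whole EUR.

T = 131/360 years.
Keep in BRL, deliver into the forward: 5,000,000·1.0356975·0.20265 = EUR 1,049,420.49.
Swap to EUR now, deposit: 5,000,000·0.21155·1.027910278 = EUR 1,087,272.10.
The quoted forward undervalues BRL, so borrow BRL, convert to EUR at spot, deposit the EUR at 7.67%, and buy BRL forward at 0.20265 to cover the loan.
Profit = 1,087,272.10 − 1,049,420.49 = EUR 37,852.

EUR 37,852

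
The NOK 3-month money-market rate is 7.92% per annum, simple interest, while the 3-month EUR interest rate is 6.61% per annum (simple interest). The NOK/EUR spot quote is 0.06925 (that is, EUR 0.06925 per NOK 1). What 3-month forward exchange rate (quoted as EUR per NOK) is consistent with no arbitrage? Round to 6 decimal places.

0.069028

T = 3/12 years.
EUR accumulates by 1 + 0.0661×3/12 = 1.016525.
NOK accumulates by 1 + 0.0792×3/12 = 1.019800.
Forward (EUR per NOK) = 0.06925 × 1.016525 / 1.019800 = 0.06902761.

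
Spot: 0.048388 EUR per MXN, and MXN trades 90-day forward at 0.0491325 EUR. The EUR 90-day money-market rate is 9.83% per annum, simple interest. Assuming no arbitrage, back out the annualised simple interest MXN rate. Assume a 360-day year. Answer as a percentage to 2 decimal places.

3.62%

T = 90/360 years.
By CIP, F/S equals the EUR-to-MXN growth ratio: 0.0491325/0.048388 = 1.0153860.
The EUR side grows by 1 + 0.0983×90/360 = 1.024575.
So the MXN growth factor = 1.0090498.
(1.0090498 − 1)/T = 0.036199, i.e. 3.62%.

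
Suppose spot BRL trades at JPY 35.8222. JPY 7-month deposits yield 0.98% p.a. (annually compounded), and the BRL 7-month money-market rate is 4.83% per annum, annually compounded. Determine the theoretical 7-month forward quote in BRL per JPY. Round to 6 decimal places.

0.028532

T = 7/12 years.
JPY accumulates by (1 + 0.0098)^(7/12) = 1.005705.
BRL accumulates by (1 + 0.0483)^(7/12) = 1.0278978.
Forward (JPY per BRL) = 35.8222 × 1.005705 / 1.0278978 = 35.04878.
Invert for BRL per JPY: 1 / 35.04878 = 0.028532.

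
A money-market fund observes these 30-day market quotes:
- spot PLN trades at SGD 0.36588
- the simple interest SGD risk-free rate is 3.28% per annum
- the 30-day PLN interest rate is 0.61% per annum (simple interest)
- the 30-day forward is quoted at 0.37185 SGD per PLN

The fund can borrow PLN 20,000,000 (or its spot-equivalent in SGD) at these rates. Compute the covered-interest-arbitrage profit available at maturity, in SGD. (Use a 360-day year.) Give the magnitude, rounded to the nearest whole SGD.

T = 30/360 years.
Route A — deposit PLN, sell forward: 20,000,000 × 1.000508333 × 0.37185 = SGD 7,440,780.47.
Route B — convert at spot, deposit SGD: 20,000,000 × 0.36588 × 1.002733333 = SGD 7,337,601.44.
The quoted forward overvalues PLN, so borrow SGD, buy PLN at spot, deposit the PLN at 0.61%, and sell the proceeds forward at 0.37185.
The gap between the two covered legs is SGD 103,179.

SGD 103,179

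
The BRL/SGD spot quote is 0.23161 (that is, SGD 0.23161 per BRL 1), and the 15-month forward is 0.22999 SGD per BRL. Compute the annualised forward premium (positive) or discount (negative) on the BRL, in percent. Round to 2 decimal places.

T = 15/12 years.
(F − S)/S = (0.22999 − 0.23161)/0.23161 = -0.0069945.
Annualise by dividing by T: -0.0069945 / (15/12) = -0.005596 → -0.56%.

-0.56%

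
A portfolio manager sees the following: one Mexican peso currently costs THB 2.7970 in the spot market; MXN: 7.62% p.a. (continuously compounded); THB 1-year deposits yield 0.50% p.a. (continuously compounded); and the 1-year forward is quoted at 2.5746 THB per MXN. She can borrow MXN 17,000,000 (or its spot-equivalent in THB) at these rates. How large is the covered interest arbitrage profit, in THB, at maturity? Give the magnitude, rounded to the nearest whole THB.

T = 1 year.
Route A — deposit MXN, sell forward: 17,000,000 × 1.0791783883 × 2.5746 = THB 47,233,695.53.
Route B — convert at spot, deposit THB: 17,000,000 × 2.7970 × 1.0050125209 = THB 47,787,340.36.
The quoted forward undervalues MXN, so borrow MXN, convert to THB at spot, deposit the THB at 0.50%, and buy MXN forward at 2.5746 to cover the loan.
Arbitrage profit = |47,233,695.53 − 47,787,340.36| = THB 553,645.

THB 553,645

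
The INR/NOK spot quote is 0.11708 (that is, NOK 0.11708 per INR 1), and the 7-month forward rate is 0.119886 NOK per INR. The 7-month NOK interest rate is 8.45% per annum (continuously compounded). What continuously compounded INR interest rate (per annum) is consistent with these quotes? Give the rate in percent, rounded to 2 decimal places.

4.39%

T = 7/12 years.
By CIP, F/S equals the NOK-to-INR growth ratio: 0.119886/0.11708 = 1.0239665.
NOK growth factor: e^(0.0845×7/12) = 1.0505267.
Hence g_INR = 1.0259385.
Take logs: ln 1.0259385 / (7/12) = 0.043899, so 4.39%.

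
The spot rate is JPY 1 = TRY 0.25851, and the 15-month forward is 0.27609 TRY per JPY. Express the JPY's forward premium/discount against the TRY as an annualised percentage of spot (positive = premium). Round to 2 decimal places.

T = 15/12 years.
JPY trades forward at +6.80051% vs spot over the period.
×(1/T) gives 5.44% p.a.

+5.44%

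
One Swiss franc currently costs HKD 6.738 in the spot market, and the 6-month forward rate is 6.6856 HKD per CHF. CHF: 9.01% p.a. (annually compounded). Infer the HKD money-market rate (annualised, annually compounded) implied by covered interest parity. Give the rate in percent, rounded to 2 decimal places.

7.32%

T = 6/12 years.
F/S = 6.6856/6.738 = 0.9922232 = (growth of HKD) / (growth of CHF).
CHF growth factor: (1 + 0.0901)^(6/12) = 1.0440785.
So the HKD growth factor = 1.0359589.
r = 1.0359589^(12/6) − 1 = 0.073211 → 7.32%.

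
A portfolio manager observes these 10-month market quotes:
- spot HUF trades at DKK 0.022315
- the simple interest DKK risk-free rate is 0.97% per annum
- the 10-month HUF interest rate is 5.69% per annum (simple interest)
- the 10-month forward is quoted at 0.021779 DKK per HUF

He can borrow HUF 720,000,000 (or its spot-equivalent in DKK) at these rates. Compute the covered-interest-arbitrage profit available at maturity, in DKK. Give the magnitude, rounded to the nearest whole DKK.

DKK 227,742

T = 10/12 years.
Invest the HUF and cover forward: 720,000,000 × 1.0474166667 × 0.021779 = DKK 16,424,415.06.
Convert at spot and invest in DKK: 720,000,000 × 0.022315 × 1.0080833333 = DKK 16,196,673.30.
The quoted forward overvalues HUF, so borrow DKK, buy HUF at spot, deposit the HUF at 5.69%, and sell the proceeds forward at 0.021779.
The gap between the two covered legs is DKK 227,742.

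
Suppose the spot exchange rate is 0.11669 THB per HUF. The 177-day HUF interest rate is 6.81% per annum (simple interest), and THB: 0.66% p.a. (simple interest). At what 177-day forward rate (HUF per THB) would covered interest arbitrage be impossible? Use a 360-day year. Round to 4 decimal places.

8.8280

T = 177/360 years.
THB growth factor: 1 + 0.0066×177/360 = 1.003245.
HUF accumulates by 1 + 0.0681×177/360 = 1.0334825.
CIP: F = S · (grow THB)/(grow HUF) = 0.11669 × 1.003245/1.0334825 = 0.1132759 THB per HUF.
Quoted the other way: 1/0.1132759 = 8.8280 HUF per THB.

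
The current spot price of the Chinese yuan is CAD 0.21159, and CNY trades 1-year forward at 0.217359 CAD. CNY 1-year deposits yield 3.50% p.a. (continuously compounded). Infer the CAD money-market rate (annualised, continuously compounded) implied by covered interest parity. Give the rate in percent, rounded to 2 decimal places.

T = 1 year.
CIP gives F = S · g_CAD/g_CNY, so g_CAD/g_CNY = 0.217359/0.21159 = 1.0272650.
The CNY side grows by e^(0.0350×1) = 1.0356197.
That pins the CAD growth at 1.0638559.
Take logs: ln 1.0638559 / 1 = 0.061900, so 6.19%.

6.19%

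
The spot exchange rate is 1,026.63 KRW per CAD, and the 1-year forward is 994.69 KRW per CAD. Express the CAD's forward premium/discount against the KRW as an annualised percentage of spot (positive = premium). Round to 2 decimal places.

T = 1 year.
CAD trades forward at -3.11115% vs spot over the period.
Per annum: -0.0311115 / 1 = -0.031112 = -3.11%.

-3.11%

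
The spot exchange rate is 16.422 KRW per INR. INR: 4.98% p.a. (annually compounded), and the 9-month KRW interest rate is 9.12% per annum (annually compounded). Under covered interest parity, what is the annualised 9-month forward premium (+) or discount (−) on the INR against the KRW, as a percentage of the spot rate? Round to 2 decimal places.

+3.92%

T = 9/12 years.
No-arbitrage forward: 16.422 × 1.0676484 / 1.0371222 = 16.905358 KRW/INR.
Annualised premium = (F − S)/S × (1/T) = (16.905358 − 16.422)/16.422 ÷ (9/12) = 3.92%.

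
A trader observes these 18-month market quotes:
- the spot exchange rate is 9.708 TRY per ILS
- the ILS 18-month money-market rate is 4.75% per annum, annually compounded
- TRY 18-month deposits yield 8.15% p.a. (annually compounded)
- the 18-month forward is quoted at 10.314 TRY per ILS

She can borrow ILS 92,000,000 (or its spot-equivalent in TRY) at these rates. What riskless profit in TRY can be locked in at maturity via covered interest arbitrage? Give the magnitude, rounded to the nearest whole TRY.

T = 18/12 years.
Invest the ILS and cover forward: 92,000,000 × 1.07208951206 × 10.314 = TRY 1,017,292,872.92.
Convert at spot and invest in TRY: 92,000,000 × 9.708 × 1.12470800361 = TRY 1,004,517,207.51.
The quoted forward overvalues ILS, so borrow TRY, buy ILS at spot, deposit the ILS at 4.75%, and sell the proceeds forward at 10.314.
Profit = 1,017,292,872.92 − 1,004,517,207.51 = TRY 12,775,665.

TRY 12,775,665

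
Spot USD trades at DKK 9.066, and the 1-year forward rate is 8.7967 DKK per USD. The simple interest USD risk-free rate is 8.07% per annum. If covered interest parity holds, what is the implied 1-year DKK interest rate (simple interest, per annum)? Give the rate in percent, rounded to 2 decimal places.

T = 1 year.
CIP gives F = S · g_DKK/g_USD, so g_DKK/g_USD = 8.7967/9.066 = 0.9702956.
USD growth factor: 1 + 0.0807×1 = 1.080700.
That pins the DKK growth at 1.0485985.
(1.0485985 − 1)/T = 0.048598, i.e. 4.86%.

4.86%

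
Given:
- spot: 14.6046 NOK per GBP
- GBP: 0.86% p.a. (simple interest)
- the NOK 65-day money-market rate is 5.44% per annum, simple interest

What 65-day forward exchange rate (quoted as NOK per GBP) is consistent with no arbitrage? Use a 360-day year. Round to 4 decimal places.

T = 65/360 years.
Growth of 1 NOK over T: 1 + 0.0544×65/360 = 1.00982222.
GBP growth factor: 1 + 0.0086×65/360 = 1.00155278.
So F = 14.6046 × 1.00982222 / 1.00155278 = 14.725185 (NOK/GBP).

14.7252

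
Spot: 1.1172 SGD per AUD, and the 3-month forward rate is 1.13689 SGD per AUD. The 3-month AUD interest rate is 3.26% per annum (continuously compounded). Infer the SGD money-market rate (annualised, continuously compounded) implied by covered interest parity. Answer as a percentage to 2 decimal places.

10.25%

T = 3/12 years.
CIP gives F = S · g_SGD/g_AUD, so g_SGD/g_AUD = 1.13689/1.1172 = 1.0176244.
The AUD side grows by e^(0.0326×3/12) = 1.0081833.
So the SGD growth factor = 1.0259519.
Take logs: ln 1.0259519 / (3/12) = 0.102483, so 10.25%.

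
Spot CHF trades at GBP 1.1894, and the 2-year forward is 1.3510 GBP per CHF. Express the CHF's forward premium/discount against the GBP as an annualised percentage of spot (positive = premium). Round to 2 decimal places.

+6.79%

T = 2 years.
CHF trades forward at +13.58668% vs spot over the period.
Per annum: 0.1358668 / 2 = 0.067933 = 6.79%.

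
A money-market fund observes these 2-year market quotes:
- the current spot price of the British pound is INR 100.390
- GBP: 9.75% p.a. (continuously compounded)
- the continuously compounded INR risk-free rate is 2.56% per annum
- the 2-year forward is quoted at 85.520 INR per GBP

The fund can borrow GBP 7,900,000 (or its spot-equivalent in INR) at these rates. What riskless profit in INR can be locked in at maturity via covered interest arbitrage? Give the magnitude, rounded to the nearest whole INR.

T = 2 years.
Route A — deposit GBP, sell forward: 7,900,000 × 1.21531098649 × 85.520 = INR 821,073,824.96.
Route B — convert at spot, deposit INR: 7,900,000 × 100.390 × 1.05253337891 = INR 834,744,224.68.
The quoted forward undervalues GBP, so borrow GBP, convert to INR at spot, deposit the INR at 2.56%, and buy GBP forward at 85.520 to cover the loan.
Profit = 834,744,224.68 − 821,073,824.96 = INR 13,670,400.

INR 13,670,400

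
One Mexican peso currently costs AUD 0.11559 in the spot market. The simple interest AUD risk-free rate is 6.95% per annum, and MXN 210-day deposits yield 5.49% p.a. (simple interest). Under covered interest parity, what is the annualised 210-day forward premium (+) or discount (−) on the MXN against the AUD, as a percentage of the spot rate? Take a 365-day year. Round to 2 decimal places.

T = 210/365 years.
F = S · g_AUD/g_MXN = 0.11559 × 1.0399863/1.0315863 = 0.11653123.
(F − S)/S ÷ T = (0.11653123 − 0.11559)/0.11559/(210/365) = 0.014153 → 1.42%.

+1.42%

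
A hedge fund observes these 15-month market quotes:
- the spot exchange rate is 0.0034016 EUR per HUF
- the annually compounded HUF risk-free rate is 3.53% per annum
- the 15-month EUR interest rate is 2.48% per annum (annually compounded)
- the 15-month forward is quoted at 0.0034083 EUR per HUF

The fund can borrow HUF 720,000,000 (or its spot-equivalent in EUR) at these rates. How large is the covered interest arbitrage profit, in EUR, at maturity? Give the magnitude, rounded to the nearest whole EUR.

EUR 37,422

T = 15/12 years.
Invest the HUF and cover forward: 720,000,000 × 1.044318009 × 0.0034083 = EUR 2,562,731.33.
Convert at spot and invest in EUR: 720,000,000 × 0.0034016 × 1.031095511 = EUR 2,525,309.63.
The quoted forward overvalues HUF, so borrow EUR, buy HUF at spot, deposit the HUF at 3.53%, and sell the proceeds forward at 0.0034083.
Arbitrage profit = |2,562,731.33 − 2,525,309.63| = EUR 37,422.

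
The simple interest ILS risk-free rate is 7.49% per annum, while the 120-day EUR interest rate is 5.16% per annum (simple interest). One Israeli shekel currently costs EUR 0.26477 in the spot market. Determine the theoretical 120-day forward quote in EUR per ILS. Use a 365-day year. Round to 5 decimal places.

0.26279

T = 120/365 years.
EUR accumulates by 1 + 0.0516×120/365 = 1.0169644.
Growth of 1 ILS over T: 1 + 0.0749×120/365 = 1.0246247.
So F = 0.26477 × 1.0169644 / 1.0246247 = 0.2627905 (EUR/ILS).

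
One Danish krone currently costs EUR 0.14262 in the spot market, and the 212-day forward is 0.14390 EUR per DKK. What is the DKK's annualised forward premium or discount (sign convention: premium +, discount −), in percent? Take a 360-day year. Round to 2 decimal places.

T = 212/360 years.
Period premium: (0.14390 − 0.14262)/0.14262 = 0.0089749.
Per annum: 0.0089749 / (212/360) = 0.015240 = 1.52%.

+1.52%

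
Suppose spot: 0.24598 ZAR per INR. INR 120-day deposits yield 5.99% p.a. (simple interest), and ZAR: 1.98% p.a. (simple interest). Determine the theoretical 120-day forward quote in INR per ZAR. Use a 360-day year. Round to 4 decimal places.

4.1194

T = 120/360 years.
Growth of 1 ZAR over T: 1 + 0.0198×120/360 = 1.006600.
Growth of 1 INR over T: 1 + 0.0599×120/360 = 1.0199667.
So F = 0.24598 × 1.006600 / 1.0199667 = 0.2427564 (ZAR/INR).
Invert for INR per ZAR: 1 / 0.2427564 = 4.1194.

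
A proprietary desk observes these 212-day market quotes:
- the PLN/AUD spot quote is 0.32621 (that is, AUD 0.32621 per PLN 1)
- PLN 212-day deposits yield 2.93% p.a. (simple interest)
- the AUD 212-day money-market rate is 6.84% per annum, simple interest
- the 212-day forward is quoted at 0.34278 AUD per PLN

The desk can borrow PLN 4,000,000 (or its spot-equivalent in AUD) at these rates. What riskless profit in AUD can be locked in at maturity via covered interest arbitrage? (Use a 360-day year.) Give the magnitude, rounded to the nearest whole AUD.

T = 212/360 years.
Keep in PLN, deliver into the forward: 4,000,000·1.017254444·0.34278 = AUD 1,394,777.91.
Swap to AUD now, deposit: 4,000,000·0.32621·1.040280 = AUD 1,357,398.96.
The quoted forward overvalues PLN, so borrow AUD, buy PLN at spot, deposit the PLN at 2.93%, and sell the proceeds forward at 0.34278.
The gap between the two covered legs is AUD 37,379.

AUD 37,379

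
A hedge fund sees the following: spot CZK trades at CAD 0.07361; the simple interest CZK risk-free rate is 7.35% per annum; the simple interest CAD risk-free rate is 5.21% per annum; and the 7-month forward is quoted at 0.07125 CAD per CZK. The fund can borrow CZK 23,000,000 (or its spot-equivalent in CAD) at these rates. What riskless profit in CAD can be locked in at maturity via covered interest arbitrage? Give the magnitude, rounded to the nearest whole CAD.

T = 7/12 years.
Invest the CZK and cover forward: 23,000,000 × 1.042875 × 0.07125 = CAD 1,709,011.41.
Convert at spot and invest in CAD: 23,000,000 × 0.07361 × 1.030391667 = CAD 1,744,484.00.
The quoted forward undervalues CZK, so borrow CZK, convert to CAD at spot, deposit the CAD at 5.21%, and buy CZK forward at 0.07125 to cover the loan.
The gap between the two covered legs is CAD 35,473.

CAD 35,473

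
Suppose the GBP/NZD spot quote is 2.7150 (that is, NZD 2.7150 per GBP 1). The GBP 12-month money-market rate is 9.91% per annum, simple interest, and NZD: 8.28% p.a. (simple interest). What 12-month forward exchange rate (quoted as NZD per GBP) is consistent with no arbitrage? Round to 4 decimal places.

T = 1 year.
NZD accumulates by 1 + 0.0828×1 = 1.082800.
GBP growth factor: 1 + 0.0991×1 = 1.099100.
So F = 2.715 × 1.082800 / 1.099100 = 2.674736 (NZD/GBP).

2.6747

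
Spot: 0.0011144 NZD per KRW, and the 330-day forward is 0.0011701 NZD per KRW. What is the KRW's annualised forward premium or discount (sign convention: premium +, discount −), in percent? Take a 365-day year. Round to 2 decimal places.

T = 330/365 years.
Period premium: (0.0011701 − 0.0011144)/0.0011144 = 0.0499821.
Per annum: 0.0499821 / (330/365) = 0.055283 = 5.53%.

+5.53%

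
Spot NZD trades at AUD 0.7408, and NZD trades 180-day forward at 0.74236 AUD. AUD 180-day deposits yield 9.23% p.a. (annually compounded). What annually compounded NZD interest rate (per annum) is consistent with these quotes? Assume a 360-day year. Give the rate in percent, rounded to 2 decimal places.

T = 180/360 years.
By CIP, F/S equals the AUD-to-NZD growth ratio: 0.74236/0.7408 = 1.0021058.
The AUD side grows by (1 + 0.0923)^(180/360) = 1.0451316.
That pins the NZD growth at 1.0429354.
r = 1.0429354^(360/180) − 1 = 0.087714 → 8.77%.

8.77%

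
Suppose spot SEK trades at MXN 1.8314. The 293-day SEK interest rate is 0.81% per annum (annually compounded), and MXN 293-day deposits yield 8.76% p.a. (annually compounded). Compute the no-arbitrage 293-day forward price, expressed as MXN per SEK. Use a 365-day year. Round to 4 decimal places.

1.9465

T = 293/365 years.
MXN accumulates by (1 + 0.0876)^(293/365) = 1.0697327.
SEK accumulates by (1 + 0.0081)^(293/365) = 1.006497.
Forward (MXN per SEK) = 1.8314 × 1.0697327 / 1.006497 = 1.946462.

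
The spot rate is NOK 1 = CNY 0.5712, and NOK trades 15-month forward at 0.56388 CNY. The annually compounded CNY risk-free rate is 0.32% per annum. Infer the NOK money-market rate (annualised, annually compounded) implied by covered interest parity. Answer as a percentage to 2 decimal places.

1.36%

T = 15/12 years.
By CIP, F/S equals the CNY-to-NOK growth ratio: 0.56388/0.5712 = 0.9871849.
CNY growth factor: (1 + 0.0032)^(15/12) = 1.0040016.
Hence g_NOK = 1.017035.
Annualise: 1.017035^(12/15) − 1 = 0.013605 = 1.36%.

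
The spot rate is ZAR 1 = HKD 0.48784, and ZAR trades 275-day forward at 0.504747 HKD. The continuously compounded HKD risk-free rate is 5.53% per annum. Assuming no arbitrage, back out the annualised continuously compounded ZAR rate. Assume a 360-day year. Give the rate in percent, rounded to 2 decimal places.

1.07%

T = 275/360 years.
F/S = 0.504747/0.48784 = 1.0346569 = (growth of HKD) / (growth of ZAR).
HKD growth factor: e^(0.0553×275/360) = 1.043148.
So the ZAR growth factor = 1.0082067.
Take logs: ln 1.0082067 / (275/360) = 0.010699, so 1.07%.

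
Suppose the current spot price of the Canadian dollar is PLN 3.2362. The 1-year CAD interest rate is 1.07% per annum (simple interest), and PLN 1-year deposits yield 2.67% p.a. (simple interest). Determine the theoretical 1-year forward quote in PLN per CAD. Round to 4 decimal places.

3.2874

T = 1 year.
PLN growth factor: 1 + 0.0267×1 = 1.026700.
Growth of 1 CAD over T: 1 + 0.0107×1 = 1.010700.
Forward (PLN per CAD) = 3.2362 × 1.026700 / 1.010700 = 3.287431.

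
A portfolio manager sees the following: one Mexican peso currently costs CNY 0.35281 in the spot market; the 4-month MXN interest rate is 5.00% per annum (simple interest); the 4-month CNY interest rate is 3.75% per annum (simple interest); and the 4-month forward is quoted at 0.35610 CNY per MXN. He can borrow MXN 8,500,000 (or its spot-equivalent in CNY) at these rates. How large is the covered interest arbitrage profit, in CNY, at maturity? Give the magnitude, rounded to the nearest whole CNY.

T = 4/12 years.
Route A — deposit MXN, sell forward: 8,500,000 × 1.016666667 × 0.35610 = CNY 3,077,297.50.
Route B — convert at spot, deposit CNY: 8,500,000 × 0.35281 × 1.012500 = CNY 3,036,371.06.
The quoted forward overvalues MXN, so borrow CNY, buy MXN at spot, deposit the MXN at 5.00%, and sell the proceeds forward at 0.35610.
Arbitrage profit = |3,077,297.50 − 3,036,371.06| = CNY 40,926.

CNY 40,926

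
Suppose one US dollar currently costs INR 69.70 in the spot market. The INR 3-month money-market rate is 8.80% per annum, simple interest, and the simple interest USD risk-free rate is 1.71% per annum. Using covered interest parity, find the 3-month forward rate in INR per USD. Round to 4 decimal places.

T = 3/12 years.
INR growth factor: 1 + 0.0880×3/12 = 1.022000.
Growth of 1 USD over T: 1 + 0.0171×3/12 = 1.004275.
CIP: F = S · (grow INR)/(grow USD) = 69.7 × 1.022000/1.004275 = 70.930174 INR per USD.

70.9302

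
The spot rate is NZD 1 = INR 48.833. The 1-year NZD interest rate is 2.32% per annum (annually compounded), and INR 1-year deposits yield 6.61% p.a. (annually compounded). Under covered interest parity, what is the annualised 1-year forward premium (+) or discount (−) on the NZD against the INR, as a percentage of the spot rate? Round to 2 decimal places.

+4.19%

T = 1 year.
F = S · g_INR/g_NZD = 48.833 × 1.066100/1.023200 = 50.880435.
(F − S)/S ÷ T = (50.880435 − 48.833)/48.833/1 = 0.041927 → 4.19%.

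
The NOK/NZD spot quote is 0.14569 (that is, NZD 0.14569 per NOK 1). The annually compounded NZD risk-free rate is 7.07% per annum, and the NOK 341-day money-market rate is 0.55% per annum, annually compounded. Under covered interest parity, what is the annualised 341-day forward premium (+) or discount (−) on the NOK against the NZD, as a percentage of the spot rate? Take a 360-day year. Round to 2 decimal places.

+6.47%

T = 341/360 years.
No-arbitrage forward: 0.14569 × 1.0668467 / 1.005209 = 0.15462346 NZD/NOK.
Annualised premium = (F − S)/S × (1/T) = (0.15462346 − 0.14569)/0.14569 ÷ (341/360) = 6.47%.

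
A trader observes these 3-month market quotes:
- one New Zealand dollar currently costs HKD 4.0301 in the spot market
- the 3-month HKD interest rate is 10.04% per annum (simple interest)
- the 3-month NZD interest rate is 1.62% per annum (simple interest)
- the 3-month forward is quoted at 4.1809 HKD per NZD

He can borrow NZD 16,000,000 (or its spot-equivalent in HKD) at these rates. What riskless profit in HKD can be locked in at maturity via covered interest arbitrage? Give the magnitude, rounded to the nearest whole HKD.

T = 3/12 years.
Invest the NZD and cover forward: 16,000,000 × 1.004050 × 4.1809 = HKD 67,165,322.32.
Convert at spot and invest in HKD: 16,000,000 × 4.0301 × 1.025100 = HKD 66,100,088.16.
The quoted forward overvalues NZD, so borrow HKD, buy NZD at spot, deposit the NZD at 1.62%, and sell the proceeds forward at 4.1809.
Profit = 67,165,322.32 − 66,100,088.16 = HKD 1,065,234.

HKD 1,065,234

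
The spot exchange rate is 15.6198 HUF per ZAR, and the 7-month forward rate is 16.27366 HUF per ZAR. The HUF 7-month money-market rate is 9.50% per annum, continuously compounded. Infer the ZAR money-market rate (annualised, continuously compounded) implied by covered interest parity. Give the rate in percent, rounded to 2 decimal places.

T = 7/12 years.
By CIP, F/S equals the HUF-to-ZAR growth ratio: 16.27366/15.6198 = 1.0418610.
HUF growth factor: e^(0.0950×7/12) = 1.0569809.
Hence g_ZAR = 1.0145124.
Take logs: ln 1.0145124 / (7/12) = 0.024700, so 2.47%.

2.47%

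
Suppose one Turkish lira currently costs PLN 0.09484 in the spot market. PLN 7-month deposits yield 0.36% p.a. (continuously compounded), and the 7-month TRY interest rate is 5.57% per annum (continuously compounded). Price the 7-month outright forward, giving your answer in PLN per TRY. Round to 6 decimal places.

0.092001

T = 7/12 years.
Growth of 1 PLN over T: e^(0.0036×7/12) = 1.0021022.
TRY growth factor: e^(0.0557×7/12) = 1.0330253.
So F = 0.09484 × 1.0021022 / 1.0330253 = 0.09200101 (PLN/TRY).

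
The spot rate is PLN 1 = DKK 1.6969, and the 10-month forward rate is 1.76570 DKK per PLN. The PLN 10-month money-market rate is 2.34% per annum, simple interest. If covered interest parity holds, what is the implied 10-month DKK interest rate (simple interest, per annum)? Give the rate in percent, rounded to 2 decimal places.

T = 10/12 years.
CIP gives F = S · g_DKK/g_PLN, so g_DKK/g_PLN = 1.7657/1.6969 = 1.0405445.
PLN growth factor: 1 + 0.0234×10/12 = 1.019500.
That pins the DKK growth at 1.0608351.
(1.0608351 − 1)/T = 0.073002, i.e. 7.30%.

7.30%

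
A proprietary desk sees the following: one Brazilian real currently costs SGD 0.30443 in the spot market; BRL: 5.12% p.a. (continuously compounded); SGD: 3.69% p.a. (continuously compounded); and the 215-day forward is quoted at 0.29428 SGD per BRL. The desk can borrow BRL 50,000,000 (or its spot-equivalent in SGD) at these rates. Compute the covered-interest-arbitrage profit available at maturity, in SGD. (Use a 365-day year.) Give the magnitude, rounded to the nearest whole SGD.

T = 215/365 years.
Route A — deposit BRL, sell forward: 50,000,000 × 1.0306182904 × 0.29428 = SGD 15,164,517.52.
Route B — convert at spot, deposit SGD: 50,000,000 × 0.30443 × 1.0219735557 = SGD 15,555,970.48.
The quoted forward undervalues BRL, so borrow BRL, convert to SGD at spot, deposit the SGD at 3.69%, and buy BRL forward at 0.29428 to cover the loan.
Arbitrage profit = |15,164,517.52 − 15,555,970.48| = SGD 391,453.

SGD 391,453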